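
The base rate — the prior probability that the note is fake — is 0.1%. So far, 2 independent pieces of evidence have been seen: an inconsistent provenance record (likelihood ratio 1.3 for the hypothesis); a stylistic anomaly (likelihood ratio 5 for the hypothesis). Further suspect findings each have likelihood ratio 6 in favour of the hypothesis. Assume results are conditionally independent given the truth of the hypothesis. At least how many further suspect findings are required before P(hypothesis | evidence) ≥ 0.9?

5

Prior odds = 0.001/0.999 = 1/999.
Combined Bayes factor of the evidence already in hand = 1.3 × 5 = 6.5.
Odds after that evidence = (1/999) × 6.5 = 13/1998.
Target odds = 0.9/0.1 = 9.
Need 6ⁿ ≥ 9 ÷ (13/1998) = 17982/13.
6⁴ = 1296 falls short of 17982/13 but 6⁵ = 7776 reaches it, so n = 5.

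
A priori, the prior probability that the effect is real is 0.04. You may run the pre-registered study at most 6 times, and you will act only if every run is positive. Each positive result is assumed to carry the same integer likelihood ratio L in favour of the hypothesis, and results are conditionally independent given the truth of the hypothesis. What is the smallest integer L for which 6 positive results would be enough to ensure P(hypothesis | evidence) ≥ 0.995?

Prior odds = 0.04/0.96 = 1/24.
Target odds = 0.995/0.005 = 199.
Need L⁶ ≥ 199 ÷ (1/24) = 4776.
4⁶ = 4096 < 4776 ≤ 15625 = 5⁶, so L = 5.

5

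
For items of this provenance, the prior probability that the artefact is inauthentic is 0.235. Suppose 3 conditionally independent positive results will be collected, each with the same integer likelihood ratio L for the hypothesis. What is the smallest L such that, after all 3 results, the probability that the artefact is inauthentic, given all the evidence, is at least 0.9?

4

Prior odds = 0.235/0.765 = 47/153.
Target odds = 0.9/0.1 = 9.
Need L³ ≥ 9 ÷ (47/153) = 1377/47.
3³ = 27 < 1377/47 ≤ 64 = 4³, so L = 4.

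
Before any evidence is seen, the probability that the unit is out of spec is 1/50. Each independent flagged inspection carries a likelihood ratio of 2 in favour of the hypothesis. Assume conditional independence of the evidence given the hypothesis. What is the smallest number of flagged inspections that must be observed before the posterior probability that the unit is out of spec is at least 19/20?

Prior odds: 0.02 ÷ 0.98 = 1/49.
Likelihood ratio per flagged inspection = 2.
Target posterior odds = 0.95/0.05 = 19.
Need (1/49) × 2ⁿ ≥ 19, i.e. 2ⁿ ≥ 931.
2⁹ = 512 falls short of 931 but 2¹⁰ = 1024 reaches it, so n = 10.

10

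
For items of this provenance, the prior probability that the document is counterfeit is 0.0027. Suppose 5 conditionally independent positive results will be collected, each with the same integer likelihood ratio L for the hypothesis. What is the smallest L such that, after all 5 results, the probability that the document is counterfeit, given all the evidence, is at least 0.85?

Prior odds = 0.0027/0.9973 = 27/9973.
Target odds = 0.85/0.15 = 17/3.
Need L⁵ ≥ 17/3 ÷ (27/9973) = 169541/81.
4⁵ = 1024 < 169541/81 ≤ 3125 = 5⁵, so L = 5.

5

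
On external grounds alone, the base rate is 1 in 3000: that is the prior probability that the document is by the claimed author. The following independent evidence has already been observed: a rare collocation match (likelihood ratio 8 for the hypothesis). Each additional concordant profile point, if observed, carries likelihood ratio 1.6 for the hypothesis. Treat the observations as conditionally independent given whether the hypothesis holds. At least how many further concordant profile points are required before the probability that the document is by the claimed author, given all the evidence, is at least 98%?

21

Prior odds = (1/3000)/(2999/3000) = 1/2999.
Bayes factor of the evidence already in hand = 8.
Odds after that evidence = (1/2999) × 8 = 8/2999.
Target odds = 0.98/0.02 = 49.
Need 1.6ⁿ ≥ 49 ÷ (8/2999) = 18368.875.
1.6²⁰ ≈12089.3 falls short of 18368.875 but 1.6²¹ ≈19342.8 reaches it, so n = 21.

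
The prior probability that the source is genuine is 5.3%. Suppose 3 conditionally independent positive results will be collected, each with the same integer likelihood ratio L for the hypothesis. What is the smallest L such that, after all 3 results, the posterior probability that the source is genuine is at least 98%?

Prior odds = 0.053/0.947 = 53/947.
Target odds = 0.98/0.02 = 49.
Need L³ ≥ 49 ÷ (53/947) = 46403/53.
9³ = 729 < 46403/53 ≤ 1000 = 10³, so L = 10.

10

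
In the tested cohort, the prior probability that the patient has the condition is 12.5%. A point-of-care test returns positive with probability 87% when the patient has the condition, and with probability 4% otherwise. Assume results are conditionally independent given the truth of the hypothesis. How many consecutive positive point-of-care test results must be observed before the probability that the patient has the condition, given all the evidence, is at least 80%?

2

Prior odds: 0.125 ÷ 0.875 = 1/7.
Likelihood ratio of a positive result = 0.87/0.04 = 21.75.
Target posterior odds = 0.8/0.2 = 4.
Need (1/7) × 21.75ⁿ ≥ 4, i.e. 21.75ⁿ ≥ 28.
21.75¹ = 21.75 falls short of 28 but 21.75² = 473.0625 reaches it, so n = 2.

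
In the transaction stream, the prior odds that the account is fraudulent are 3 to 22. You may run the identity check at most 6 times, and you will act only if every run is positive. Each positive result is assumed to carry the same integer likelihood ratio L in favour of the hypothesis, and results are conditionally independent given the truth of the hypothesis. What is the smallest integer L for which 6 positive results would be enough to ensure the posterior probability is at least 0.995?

4

Prior odds = 3/22.
Target odds = 0.995/0.005 = 199.
Need L⁶ ≥ 199 ÷ (3/22) = 4378/3.
3⁶ = 729 < 4378/3 ≤ 4096 = 4⁶, so L = 4.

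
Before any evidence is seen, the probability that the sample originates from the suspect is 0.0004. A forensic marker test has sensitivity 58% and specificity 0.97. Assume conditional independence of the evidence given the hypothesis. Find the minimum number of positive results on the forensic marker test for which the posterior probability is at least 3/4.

Prior odds: 0.0004 ÷ 0.9996 = 1/2499.
False-positive rate = 1 − 0.97 = 0.03; likelihood ratio of a positive = 0.58/0.03 = 58/3.
Target odds: 0.75 ÷ 0.25 = 3.
Require (58/3)ⁿ ≥ 3 ÷ (1/2499) = 7497.
(58/3)³ = 195112/27 falls short of 7497 but (58/3)⁴ = 11316496/81 reaches it, so n = 4.

4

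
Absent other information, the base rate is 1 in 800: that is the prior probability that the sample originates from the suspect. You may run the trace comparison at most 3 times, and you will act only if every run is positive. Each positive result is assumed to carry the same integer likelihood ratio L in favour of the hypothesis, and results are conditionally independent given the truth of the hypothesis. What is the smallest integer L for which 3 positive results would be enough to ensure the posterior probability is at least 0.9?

Prior odds = 0.00125/0.99875 = 1/799.
Target odds = 0.9/0.1 = 9.
Need L³ ≥ 9 ÷ (1/799) = 7191.
19³ = 6859 < 7191 ≤ 8000 = 20³, so L = 20.

20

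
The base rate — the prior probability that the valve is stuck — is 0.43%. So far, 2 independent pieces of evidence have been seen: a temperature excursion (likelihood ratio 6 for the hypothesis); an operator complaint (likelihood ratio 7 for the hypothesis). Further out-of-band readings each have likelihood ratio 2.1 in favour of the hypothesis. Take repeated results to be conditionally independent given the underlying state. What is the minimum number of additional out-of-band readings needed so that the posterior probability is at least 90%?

Prior odds = 0.0043/0.9957 = 43/9957.
Combined Bayes factor of the evidence already in hand = 6 × 7 = 42.
Odds after that evidence = (43/9957) × 42 = 602/3319.
Target odds = 0.9/0.1 = 9.
Need 2.1ⁿ ≥ 9 ÷ (602/3319) = 29871/602.
2.1⁵ = 4084101/100000 falls short of 29871/602 but 2.1⁶ = 85766121/1000000 reaches it, so n = 6.

6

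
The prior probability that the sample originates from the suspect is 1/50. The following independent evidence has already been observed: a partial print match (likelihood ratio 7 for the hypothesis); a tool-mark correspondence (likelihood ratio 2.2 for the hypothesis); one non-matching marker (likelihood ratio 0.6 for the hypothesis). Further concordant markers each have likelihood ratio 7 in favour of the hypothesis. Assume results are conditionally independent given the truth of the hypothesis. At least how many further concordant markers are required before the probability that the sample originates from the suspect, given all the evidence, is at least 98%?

3

Prior odds = 0.02/0.98 = 1/49.
Combined Bayes factor of the evidence already in hand = 7 × 2.2 × 0.6 = 9.24.
Odds after that evidence = (1/49) × 9.24 = 33/175.
Target odds = 0.98/0.02 = 49.
Need 7ⁿ ≥ 49 ÷ (33/175) = 8575/33.
7² = 49 falls short of 8575/33 but 7³ = 343 reaches it, so n = 3.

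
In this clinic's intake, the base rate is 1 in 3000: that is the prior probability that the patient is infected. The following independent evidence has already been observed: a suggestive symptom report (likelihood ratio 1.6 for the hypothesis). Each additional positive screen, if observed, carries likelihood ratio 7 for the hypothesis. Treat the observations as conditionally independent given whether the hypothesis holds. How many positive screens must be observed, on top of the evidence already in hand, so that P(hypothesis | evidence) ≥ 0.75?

5

Prior odds = (1/3000)/(2999/3000) = 1/2999.
Bayes factor of the evidence already in hand = 1.6.
Odds after that evidence = (1/2999) × 1.6 = 8/14995.
Target odds = 0.75/0.25 = 3.
Need 7ⁿ ≥ 3 ÷ (8/14995) = 5623.125.
7⁴ = 2401 falls short of 5623.125 but 7⁵ = 16807 reaches it, so n = 5.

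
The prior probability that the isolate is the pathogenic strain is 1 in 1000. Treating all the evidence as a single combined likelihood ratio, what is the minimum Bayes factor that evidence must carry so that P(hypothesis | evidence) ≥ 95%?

Prior odds = 0.001/0.999 = 1/999.
Target odds = 0.95/0.05 = 19.
Required Bayes factor = 19 ÷ (1/999) = 18981.

18981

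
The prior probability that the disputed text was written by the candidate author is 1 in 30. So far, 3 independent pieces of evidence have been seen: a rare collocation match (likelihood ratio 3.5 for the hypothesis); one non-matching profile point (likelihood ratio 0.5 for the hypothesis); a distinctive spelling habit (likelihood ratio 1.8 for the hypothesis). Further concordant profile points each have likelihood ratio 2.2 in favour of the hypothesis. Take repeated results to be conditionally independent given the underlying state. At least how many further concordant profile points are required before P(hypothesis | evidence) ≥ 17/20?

6

Prior odds = (1/30)/(29/30) = 1/29.
Combined Bayes factor of the evidence already in hand = 3.5 × 0.5 × 1.8 = 3.15.
Odds after that evidence = (1/29) × 3.15 = 63/580.
Target odds = 0.85/0.15 = 17/3.
Need 2.2ⁿ ≥ 17/3 ÷ (63/580) = 9860/189.
2.2⁵ = 51.53632 falls short of 9860/189 but 2.2⁶ = 1771561/15625 reaches it, so n = 6.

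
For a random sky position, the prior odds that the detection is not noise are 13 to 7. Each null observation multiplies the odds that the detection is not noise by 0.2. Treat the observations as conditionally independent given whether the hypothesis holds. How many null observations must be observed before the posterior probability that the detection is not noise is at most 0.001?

Prior odds = 13/7.
Likelihood ratio per null observation = 0.2.
Target odds: 0.001 ÷ 0.999 = 1/999.
Need (13/7) × 0.2ⁿ ≤ 1/999, i.e. 0.2ⁿ ≤ 7/12987.
0.2⁴ = 0.0016 is still above 7/12987 but 0.2⁵ = 0.00032 is at or below it, so n = 5.

5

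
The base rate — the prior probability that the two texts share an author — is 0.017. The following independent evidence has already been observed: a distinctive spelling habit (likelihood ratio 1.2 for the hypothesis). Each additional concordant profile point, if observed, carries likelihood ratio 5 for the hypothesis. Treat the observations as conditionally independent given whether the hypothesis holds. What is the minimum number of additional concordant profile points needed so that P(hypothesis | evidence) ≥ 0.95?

5

Prior odds = 0.017/0.983 = 17/983.
Bayes factor of the evidence already in hand = 1.2.
Odds after that evidence = (17/983) × 1.2 = 102/4915.
Target odds = 0.95/0.05 = 19.
Need 5ⁿ ≥ 19 ÷ (102/4915) = 93385/102.
5⁴ = 625 falls short of 93385/102 but 5⁵ = 3125 reaches it, so n = 5.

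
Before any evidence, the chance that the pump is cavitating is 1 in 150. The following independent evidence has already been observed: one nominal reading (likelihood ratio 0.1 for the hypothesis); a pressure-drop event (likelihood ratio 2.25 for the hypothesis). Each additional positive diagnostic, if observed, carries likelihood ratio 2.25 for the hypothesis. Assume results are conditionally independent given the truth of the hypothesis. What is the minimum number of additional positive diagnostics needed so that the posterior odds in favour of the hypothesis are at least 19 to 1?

12

Prior odds = (1/150)/(149/150) = 1/149.
Combined Bayes factor of the evidence already in hand = 0.1 × 2.25 = 0.225.
Odds after that evidence = (1/149) × 0.225 = 9/5960.
Target odds = 19.
Need 2.25ⁿ ≥ 19 ÷ (9/5960) = 113240/9.
2.25¹¹ ≈7481.83 falls short of 113240/9 but 2.25¹² ≈16834.1 reaches it, so n = 12.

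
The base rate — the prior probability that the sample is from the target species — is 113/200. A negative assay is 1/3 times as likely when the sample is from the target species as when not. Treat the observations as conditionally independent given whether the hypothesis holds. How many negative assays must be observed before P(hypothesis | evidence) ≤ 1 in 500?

6

Prior odds: 0.565 ÷ 0.435 = 113/87.
Likelihood ratio per negative assay = 1/3.
Target posterior odds = 0.002/0.998 = 1/499.
Need (113/87) × (1/3)ⁿ ≤ 1/499, i.e. (1/3)ⁿ ≤ 87/56387.
(1/3)⁵ = 1/243 is still above 87/56387 but (1/3)⁶ = 1/729 is at or below it, so n = 6.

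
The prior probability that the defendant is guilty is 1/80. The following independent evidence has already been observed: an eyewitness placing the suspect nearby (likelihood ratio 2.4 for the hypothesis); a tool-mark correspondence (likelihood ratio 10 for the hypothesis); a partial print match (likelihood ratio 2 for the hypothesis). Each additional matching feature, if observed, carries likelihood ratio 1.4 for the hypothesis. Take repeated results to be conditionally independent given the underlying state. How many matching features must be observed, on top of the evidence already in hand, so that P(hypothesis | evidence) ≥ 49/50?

Prior odds = 0.0125/0.9875 = 1/79.
Combined Bayes factor of the evidence already in hand = 2.4 × 10 × 2 = 48.
Odds after that evidence = (1/79) × 48 = 48/79.
Target odds = 0.98/0.02 = 49.
Need 1.4ⁿ ≥ 49 ÷ (48/79) = 3871/48.
1.4¹³ ≈79.3715 falls short of 3871/48 but 1.4¹⁴ ≈111.12 reaches it, so n = 14.

14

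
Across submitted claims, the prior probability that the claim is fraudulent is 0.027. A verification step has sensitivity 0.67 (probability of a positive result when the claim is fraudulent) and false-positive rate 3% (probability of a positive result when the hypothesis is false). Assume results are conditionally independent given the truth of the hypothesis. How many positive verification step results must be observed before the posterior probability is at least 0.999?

Prior odds: 0.027 ÷ 0.973 = 27/973.
Likelihood ratio of a positive result = 0.67/0.03 = 67/3.
Target odds: 0.999 ÷ 0.001 = 999.
Need (27/973) × (67/3)ⁿ ≥ 999, i.e. (67/3)ⁿ ≥ 36001.
(67/3)³ = 300763/27 falls short of 36001 but (67/3)⁴ = 20151121/81 reaches it, so n = 4.

4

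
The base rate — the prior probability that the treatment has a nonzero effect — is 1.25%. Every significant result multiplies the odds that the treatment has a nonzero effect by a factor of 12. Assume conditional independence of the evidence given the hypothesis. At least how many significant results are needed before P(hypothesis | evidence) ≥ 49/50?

Prior odds = 0.0125/0.9875 = 1/79.
Likelihood ratio per significant result = 12.
Target odds: 0.98 ÷ 0.02 = 49.
Need (1/79) × 12ⁿ ≥ 49, i.e. 12ⁿ ≥ 3871.
12³ = 1728 falls short of 3871 but 12⁴ = 20736 reaches it, so n = 4.

4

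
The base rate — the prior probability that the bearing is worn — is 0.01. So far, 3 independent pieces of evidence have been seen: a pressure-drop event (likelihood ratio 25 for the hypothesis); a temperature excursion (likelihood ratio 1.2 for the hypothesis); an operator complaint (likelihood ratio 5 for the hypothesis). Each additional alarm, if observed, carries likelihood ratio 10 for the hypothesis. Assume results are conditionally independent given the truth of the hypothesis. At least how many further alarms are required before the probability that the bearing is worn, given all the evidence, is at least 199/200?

Prior odds = 0.01/0.99 = 1/99.
Combined Bayes factor of the evidence already in hand = 25 × 1.2 × 5 = 150.
Odds after that evidence = (1/99) × 150 = 50/33.
Target odds = 0.995/0.005 = 199.
Need 10ⁿ ≥ 199 ÷ (50/33) = 131.34.
10² = 100 falls short of 131.34 but 10³ = 1000 reaches it, so n = 3.

3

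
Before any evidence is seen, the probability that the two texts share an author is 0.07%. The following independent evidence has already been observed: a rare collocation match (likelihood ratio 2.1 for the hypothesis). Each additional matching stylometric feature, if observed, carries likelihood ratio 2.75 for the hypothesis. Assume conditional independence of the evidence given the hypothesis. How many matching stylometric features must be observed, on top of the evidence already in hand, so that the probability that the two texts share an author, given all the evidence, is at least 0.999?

Prior odds = 0.0007/0.9993 = 7/9993.
Bayes factor of the evidence already in hand = 2.1.
Odds after that evidence = (7/9993) × 2.1 = 49/33310.
Target odds = 0.999/0.001 = 999.
Need 2.75ⁿ ≥ 999 ÷ (49/33310) = 33276690/49.
2.75¹³ ≈514428 falls short of 33276690/49 but 2.75¹⁴ ≈1.41468e+06 reaches it, so n = 14.

14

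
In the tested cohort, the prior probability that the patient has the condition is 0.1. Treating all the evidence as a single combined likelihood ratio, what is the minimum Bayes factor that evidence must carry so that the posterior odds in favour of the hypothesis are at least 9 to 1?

Prior odds = 0.1/0.9 = 1/9.
Target odds = 9.
Required Bayes factor = 9 ÷ (1/9) = 81.

81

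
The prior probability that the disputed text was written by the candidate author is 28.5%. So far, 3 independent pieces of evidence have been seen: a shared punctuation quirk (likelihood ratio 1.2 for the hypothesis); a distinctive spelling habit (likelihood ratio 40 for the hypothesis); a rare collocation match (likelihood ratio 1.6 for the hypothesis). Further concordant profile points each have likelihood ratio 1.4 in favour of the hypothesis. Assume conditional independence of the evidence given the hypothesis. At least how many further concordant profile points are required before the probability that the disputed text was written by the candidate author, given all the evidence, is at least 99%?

4

Prior odds = 0.285/0.715 = 57/143.
Combined Bayes factor of the evidence already in hand = 1.2 × 40 × 1.6 = 76.8.
Odds after that evidence = (57/143) × 76.8 = 21888/715.
Target odds = 0.99/0.01 = 99.
Need 1.4ⁿ ≥ 99 ÷ (21888/715) = 7865/2432.
1.4³ = 2.744 falls short of 7865/2432 but 1.4⁴ = 3.8416 reaches it, so n = 4.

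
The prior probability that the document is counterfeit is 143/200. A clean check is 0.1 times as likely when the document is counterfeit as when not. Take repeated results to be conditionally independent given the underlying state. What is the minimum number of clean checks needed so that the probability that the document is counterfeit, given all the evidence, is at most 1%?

Prior odds: 0.715 ÷ 0.285 = 143/57.
Likelihood ratio per clean check = 0.1.
Target odds: 0.01 ÷ 0.99 = 1/99.
Need (143/57) × 0.1ⁿ ≤ 1/99, i.e. 0.1ⁿ ≤ 19/4719.
0.1² = 0.01 is still above 19/4719 but 0.1³ = 0.001 is at or below it, so n = 3.

3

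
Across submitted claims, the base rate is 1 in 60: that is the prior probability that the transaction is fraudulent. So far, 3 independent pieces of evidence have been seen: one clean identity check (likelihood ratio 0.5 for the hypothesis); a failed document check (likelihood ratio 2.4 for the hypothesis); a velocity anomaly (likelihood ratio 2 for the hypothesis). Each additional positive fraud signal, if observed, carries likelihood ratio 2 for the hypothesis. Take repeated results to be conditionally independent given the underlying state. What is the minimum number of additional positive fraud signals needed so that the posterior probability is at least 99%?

12

Prior odds = (1/60)/(59/60) = 1/59.
Combined Bayes factor of the evidence already in hand = 0.5 × 2.4 × 2 = 2.4.
Odds after that evidence = (1/59) × 2.4 = 12/295.
Target odds = 0.99/0.01 = 99.
Need 2ⁿ ≥ 99 ÷ (12/295) = 2433.75.
2¹¹ = 2048 falls short of 2433.75 but 2¹² = 4096 reaches it, so n = 12.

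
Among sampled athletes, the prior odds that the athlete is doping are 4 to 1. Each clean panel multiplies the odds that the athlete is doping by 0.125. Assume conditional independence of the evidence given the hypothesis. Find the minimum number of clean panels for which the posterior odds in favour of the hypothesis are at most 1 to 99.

3

Prior odds = 4.
Likelihood ratio per clean panel = 0.125.
Target odds = 1/99.
Need 4 × 0.125ⁿ ≤ 1/99, i.e. 0.125ⁿ ≤ 1/396.
0.125² = 0.015625 is still above 1/396 but 0.125³ = 0.001953125 is at or below it, so n = 3.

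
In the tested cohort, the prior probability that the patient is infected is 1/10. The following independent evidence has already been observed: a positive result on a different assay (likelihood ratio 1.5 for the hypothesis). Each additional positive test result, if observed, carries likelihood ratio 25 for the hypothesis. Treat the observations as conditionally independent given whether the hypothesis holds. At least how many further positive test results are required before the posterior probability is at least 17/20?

Prior odds = 0.1/0.9 = 1/9.
Bayes factor of the evidence already in hand = 1.5.
Odds after that evidence = (1/9) × 1.5 = 1/6.
Target odds = 0.85/0.15 = 17/3.
Need 25ⁿ ≥ 17/3 ÷ (1/6) = 34.
25¹ = 25 falls short of 34 but 25² = 625 reaches it, so n = 2.

2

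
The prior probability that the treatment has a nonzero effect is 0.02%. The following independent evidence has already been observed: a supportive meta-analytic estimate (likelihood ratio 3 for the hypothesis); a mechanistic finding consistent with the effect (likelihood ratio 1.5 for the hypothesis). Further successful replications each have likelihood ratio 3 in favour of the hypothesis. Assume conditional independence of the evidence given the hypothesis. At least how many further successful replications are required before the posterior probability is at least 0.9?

Prior odds = 0.0002/0.9998 = 1/4999.
Combined Bayes factor of the evidence already in hand = 3 × 1.5 = 4.5.
Odds after that evidence = (1/4999) × 4.5 = 9/9998.
Target odds = 0.9/0.1 = 9.
Need 3ⁿ ≥ 9 ÷ (9/9998) = 9998.
3⁸ = 6561 falls short of 9998 but 3⁹ = 19683 reaches it, so n = 9.

9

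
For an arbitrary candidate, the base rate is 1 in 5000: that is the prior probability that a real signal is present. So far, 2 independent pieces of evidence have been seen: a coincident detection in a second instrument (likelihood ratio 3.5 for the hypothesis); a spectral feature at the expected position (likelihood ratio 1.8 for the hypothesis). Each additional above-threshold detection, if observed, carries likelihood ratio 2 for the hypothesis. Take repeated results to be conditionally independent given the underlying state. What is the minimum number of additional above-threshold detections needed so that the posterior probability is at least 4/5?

Prior odds = 0.0002/0.9998 = 1/4999.
Combined Bayes factor of the evidence already in hand = 3.5 × 1.8 = 6.3.
Odds after that evidence = (1/4999) × 6.3 = 63/49990.
Target odds = 0.8/0.2 = 4.
Need 2ⁿ ≥ 4 ÷ (63/49990) = 199960/63.
2¹¹ = 2048 falls short of 199960/63 but 2¹² = 4096 reaches it, so n = 12.

12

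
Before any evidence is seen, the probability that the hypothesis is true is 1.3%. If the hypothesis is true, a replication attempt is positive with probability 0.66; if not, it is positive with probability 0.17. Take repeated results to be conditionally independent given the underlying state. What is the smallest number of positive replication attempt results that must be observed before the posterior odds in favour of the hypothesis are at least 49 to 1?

7

Prior odds: 0.013 ÷ 0.987 = 13/987.
Likelihood ratio of a positive = 0.66/0.17 = 66/17.
Target odds = 49.
Require (66/17)ⁿ ≥ 49 ÷ (13/987) = 48363/13.
(66/17)⁶ ≈3424.29 falls short of 48363/13 but (66/17)⁷ ≈13294.3 reaches it, so n = 7.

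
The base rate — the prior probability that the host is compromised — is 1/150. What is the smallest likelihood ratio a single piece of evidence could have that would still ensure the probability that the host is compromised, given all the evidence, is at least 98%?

Prior odds = (1/150)/(149/150) = 1/149.
Target odds = 0.98/0.02 = 49.
Required Bayes factor = 49 ÷ (1/149) = 7301.

7301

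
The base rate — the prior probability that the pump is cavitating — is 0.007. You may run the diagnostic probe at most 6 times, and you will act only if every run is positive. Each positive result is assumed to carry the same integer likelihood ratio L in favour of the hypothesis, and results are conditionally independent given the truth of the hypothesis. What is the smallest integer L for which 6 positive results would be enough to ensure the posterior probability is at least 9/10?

4

Prior odds = 0.007/0.993 = 7/993.
Target odds = 0.9/0.1 = 9.
Need L⁶ ≥ 9 ÷ (7/993) = 8937/7.
3⁶ = 729 < 8937/7 ≤ 4096 = 4⁶, so L = 4.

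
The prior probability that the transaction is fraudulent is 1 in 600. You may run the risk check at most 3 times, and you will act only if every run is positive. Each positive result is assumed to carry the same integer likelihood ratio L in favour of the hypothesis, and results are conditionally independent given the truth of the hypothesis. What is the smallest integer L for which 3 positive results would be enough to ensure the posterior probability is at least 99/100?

39

Prior odds = (1/600)/(599/600) = 1/599.
Target odds = 0.99/0.01 = 99.
Need L³ ≥ 99 ÷ (1/599) = 59301.
38³ = 54872 < 59301 ≤ 59319 = 39³, so L = 39.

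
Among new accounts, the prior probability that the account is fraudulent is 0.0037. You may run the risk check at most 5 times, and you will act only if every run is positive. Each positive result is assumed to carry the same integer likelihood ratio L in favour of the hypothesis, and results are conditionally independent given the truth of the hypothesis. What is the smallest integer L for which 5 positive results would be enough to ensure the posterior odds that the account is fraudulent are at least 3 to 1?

4

Prior odds = 0.0037/0.9963 = 37/9963.
Target odds = 3.
Need L⁵ ≥ 3 ÷ (37/9963) = 29889/37.
3⁵ = 243 < 29889/37 ≤ 1024 = 4⁵, so L = 4.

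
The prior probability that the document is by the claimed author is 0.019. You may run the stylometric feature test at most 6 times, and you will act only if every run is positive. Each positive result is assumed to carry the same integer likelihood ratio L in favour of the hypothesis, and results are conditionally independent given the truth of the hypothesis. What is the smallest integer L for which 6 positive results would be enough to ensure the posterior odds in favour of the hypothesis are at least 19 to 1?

4

Prior odds = 0.019/0.981 = 19/981.
Target odds = 19.
Need L⁶ ≥ 19 ÷ (19/981) = 981.
3⁶ = 729 < 981 ≤ 4096 = 4⁶, so L = 4.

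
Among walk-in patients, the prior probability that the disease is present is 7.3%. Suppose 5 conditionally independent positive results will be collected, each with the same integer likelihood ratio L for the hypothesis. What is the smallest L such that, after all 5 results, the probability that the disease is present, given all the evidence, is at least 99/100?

5

Prior odds = 0.073/0.927 = 73/927.
Target odds = 0.99/0.01 = 99.
Need L⁵ ≥ 99 ÷ (73/927) = 91773/73.
4⁵ = 1024 < 91773/73 ≤ 3125 = 5⁵, so L = 5.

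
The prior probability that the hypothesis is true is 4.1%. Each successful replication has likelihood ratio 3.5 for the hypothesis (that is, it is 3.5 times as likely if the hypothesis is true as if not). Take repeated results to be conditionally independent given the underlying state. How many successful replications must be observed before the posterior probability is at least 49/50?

6

Prior odds = 0.041/0.959 = 41/959.
Likelihood ratio per successful replication = 3.5.
Target posterior odds = 0.98/0.02 = 49.
Require 3.5ⁿ ≥ 49 ÷ (41/959) = 46991/41.
3.5⁵ = 525.21875 falls short of 46991/41 but 3.5⁶ = 1838.265625 reaches it, so n = 6.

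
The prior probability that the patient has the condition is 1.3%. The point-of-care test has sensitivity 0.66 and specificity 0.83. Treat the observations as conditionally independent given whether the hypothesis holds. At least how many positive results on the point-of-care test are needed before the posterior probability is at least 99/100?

7

Prior odds: 0.013 ÷ 0.987 = 13/987.
False-positive rate = 1 − 0.83 = 0.17; likelihood ratio of a positive = 0.66/0.17 = 66/17.
Target odds: 0.99 ÷ 0.01 = 99.
Need (13/987) × (66/17)ⁿ ≥ 99, i.e. (66/17)ⁿ ≥ 97713/13.
(66/17)⁶ ≈3424.29 falls short of 97713/13 but (66/17)⁷ ≈13294.3 reaches it, so n = 7.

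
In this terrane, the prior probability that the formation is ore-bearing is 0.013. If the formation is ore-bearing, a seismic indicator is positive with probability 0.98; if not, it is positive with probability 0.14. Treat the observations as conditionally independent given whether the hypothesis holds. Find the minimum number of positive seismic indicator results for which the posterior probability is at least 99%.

Prior odds: 0.013 ÷ 0.987 = 13/987.
Likelihood ratio of a positive = 0.98/0.14 = 7.
Target odds: 0.99 ÷ 0.01 = 99.
Require 7ⁿ ≥ 99 ÷ (13/987) = 97713/13.
7⁴ = 2401 falls short of 97713/13 but 7⁵ = 16807 reaches it, so n = 5.

5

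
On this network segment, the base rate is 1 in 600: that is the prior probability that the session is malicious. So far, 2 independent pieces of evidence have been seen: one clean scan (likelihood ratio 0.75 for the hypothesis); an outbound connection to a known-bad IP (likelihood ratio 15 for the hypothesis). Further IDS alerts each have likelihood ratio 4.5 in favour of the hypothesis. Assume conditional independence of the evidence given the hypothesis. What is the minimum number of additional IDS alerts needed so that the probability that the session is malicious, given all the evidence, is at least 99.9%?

Prior odds = (1/600)/(599/600) = 1/599.
Combined Bayes factor of the evidence already in hand = 0.75 × 15 = 11.25.
Odds after that evidence = (1/599) × 11.25 = 45/2396.
Target odds = 0.999/0.001 = 999.
Need 4.5ⁿ ≥ 999 ÷ (45/2396) = 53191.2.
4.5⁷ = 4782969/128 falls short of 53191.2 but 4.5⁸ = 43046721/256 reaches it, so n = 8.

8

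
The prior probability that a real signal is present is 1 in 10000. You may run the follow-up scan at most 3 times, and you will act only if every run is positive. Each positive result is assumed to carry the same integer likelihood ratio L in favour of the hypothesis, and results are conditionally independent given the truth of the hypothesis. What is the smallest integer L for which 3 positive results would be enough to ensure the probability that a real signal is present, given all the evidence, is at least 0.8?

Prior odds = 0.0001/0.9999 = 1/9999.
Target odds = 0.8/0.2 = 4.
Need L³ ≥ 4 ÷ (1/9999) = 39996.
34³ = 39304 < 39996 ≤ 42875 = 35³, so L = 35.

35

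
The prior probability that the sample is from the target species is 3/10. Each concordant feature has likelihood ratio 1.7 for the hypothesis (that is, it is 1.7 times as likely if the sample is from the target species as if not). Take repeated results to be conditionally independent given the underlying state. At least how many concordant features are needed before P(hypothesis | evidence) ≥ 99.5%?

Prior odds = 0.3/0.7 = 3/7.
Likelihood ratio per concordant feature = 1.7.
Target posterior odds = 0.995/0.005 = 199.
Need (3/7) × 1.7ⁿ ≥ 199, i.e. 1.7ⁿ ≥ 1393/3.
1.7¹¹ ≈342.719 falls short of 1393/3 but 1.7¹² ≈582.622 reaches it, so n = 12.

12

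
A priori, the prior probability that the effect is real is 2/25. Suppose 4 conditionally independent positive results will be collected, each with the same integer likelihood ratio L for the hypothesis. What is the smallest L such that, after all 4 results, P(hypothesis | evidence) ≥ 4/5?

Prior odds = 0.08/0.92 = 2/23.
Target odds = 0.8/0.2 = 4.
Need L⁴ ≥ 4 ÷ (2/23) = 46.
2⁴ = 16 < 46 ≤ 81 = 3⁴, so L = 3.

3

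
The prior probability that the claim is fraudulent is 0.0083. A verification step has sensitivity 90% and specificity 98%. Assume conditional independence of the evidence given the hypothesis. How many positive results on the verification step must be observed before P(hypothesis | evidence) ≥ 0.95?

3

Prior odds = 0.0083/0.9917 = 83/9917.
False-positive rate = 1 − 0.98 = 0.02; likelihood ratio of a positive = 0.9/0.02 = 45.
Target posterior odds = 0.95/0.05 = 19.
Require 45ⁿ ≥ 19 ÷ (83/9917) = 188423/83.
45² = 2025 falls short of 188423/83 but 45³ = 91125 reaches it, so n = 3.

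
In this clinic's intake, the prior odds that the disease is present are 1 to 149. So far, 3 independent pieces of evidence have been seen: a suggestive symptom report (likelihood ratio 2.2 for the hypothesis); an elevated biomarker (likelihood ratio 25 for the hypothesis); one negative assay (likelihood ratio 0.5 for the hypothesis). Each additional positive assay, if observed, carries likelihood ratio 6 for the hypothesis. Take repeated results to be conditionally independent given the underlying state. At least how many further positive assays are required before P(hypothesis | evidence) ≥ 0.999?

Prior odds = 1/149.
Combined Bayes factor of the evidence already in hand = 2.2 × 25 × 0.5 = 27.5.
Odds after that evidence = (1/149) × 27.5 = 55/298.
Target odds = 0.999/0.001 = 999.
Need 6ⁿ ≥ 999 ÷ (55/298) = 297702/55.
6⁴ = 1296 falls short of 297702/55 but 6⁵ = 7776 reaches it, so n = 5.

5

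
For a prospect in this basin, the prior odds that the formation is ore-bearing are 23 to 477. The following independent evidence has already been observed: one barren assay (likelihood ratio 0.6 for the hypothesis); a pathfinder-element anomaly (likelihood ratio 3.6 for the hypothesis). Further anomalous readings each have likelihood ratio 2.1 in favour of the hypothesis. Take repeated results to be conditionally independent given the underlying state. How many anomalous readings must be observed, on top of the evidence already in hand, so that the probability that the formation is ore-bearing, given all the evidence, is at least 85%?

Prior odds = 23/477.
Combined Bayes factor of the evidence already in hand = 0.6 × 3.6 = 2.16.
Odds after that evidence = (23/477) × 2.16 = 138/1325.
Target odds = 0.85/0.15 = 17/3.
Need 2.1ⁿ ≥ 17/3 ÷ (138/1325) = 22525/414.
2.1⁵ = 4084101/100000 falls short of 22525/414 but 2.1⁶ = 85766121/1000000 reaches it, so n = 6.

6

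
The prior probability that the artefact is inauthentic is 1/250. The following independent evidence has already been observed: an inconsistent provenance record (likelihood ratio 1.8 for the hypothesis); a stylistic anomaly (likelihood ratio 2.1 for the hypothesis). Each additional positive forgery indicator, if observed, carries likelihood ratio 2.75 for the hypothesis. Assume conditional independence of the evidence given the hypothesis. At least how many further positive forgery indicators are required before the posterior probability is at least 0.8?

Prior odds = 0.004/0.996 = 1/249.
Combined Bayes factor of the evidence already in hand = 1.8 × 2.1 = 3.78.
Odds after that evidence = (1/249) × 3.78 = 63/4150.
Target odds = 0.8/0.2 = 4.
Need 2.75ⁿ ≥ 4 ÷ (63/4150) = 16600/63.
2.75⁵ = 161051/1024 falls short of 16600/63 but 2.75⁶ = 1771561/4096 reaches it, so n = 6.

6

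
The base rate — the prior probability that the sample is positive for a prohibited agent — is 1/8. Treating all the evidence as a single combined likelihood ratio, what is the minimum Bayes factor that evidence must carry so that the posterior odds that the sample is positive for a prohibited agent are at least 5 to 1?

Prior odds = 0.125/0.875 = 1/7.
Target odds = 5.
Required Bayes factor = 5 ÷ (1/7) = 35.

35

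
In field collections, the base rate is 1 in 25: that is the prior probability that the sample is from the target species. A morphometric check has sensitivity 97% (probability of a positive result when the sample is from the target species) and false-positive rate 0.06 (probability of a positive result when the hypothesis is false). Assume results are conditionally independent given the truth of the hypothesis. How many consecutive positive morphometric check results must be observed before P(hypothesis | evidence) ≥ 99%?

Prior odds: 0.04 ÷ 0.96 = 1/24.
Likelihood ratio of a positive result = 0.97/0.06 = 97/6.
Target posterior odds = 0.99/0.01 = 99.
Need (1/24) × (97/6)ⁿ ≥ 99, i.e. (97/6)ⁿ ≥ 2376.
(97/6)² = 9409/36 falls short of 2376 but (97/6)³ = 912673/216 reaches it, so n = 3.

3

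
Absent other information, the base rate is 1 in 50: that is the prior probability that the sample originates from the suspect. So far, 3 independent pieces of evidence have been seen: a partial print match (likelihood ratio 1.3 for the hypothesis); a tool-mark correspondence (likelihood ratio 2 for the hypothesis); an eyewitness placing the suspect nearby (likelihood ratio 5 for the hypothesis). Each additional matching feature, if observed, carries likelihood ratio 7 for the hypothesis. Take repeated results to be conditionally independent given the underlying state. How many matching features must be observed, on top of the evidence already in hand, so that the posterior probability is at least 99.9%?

5

Prior odds = 0.02/0.98 = 1/49.
Combined Bayes factor of the evidence already in hand = 1.3 × 2 × 5 = 13.
Odds after that evidence = (1/49) × 13 = 13/49.
Target odds = 0.999/0.001 = 999.
Need 7ⁿ ≥ 999 ÷ (13/49) = 48951/13.
7⁴ = 2401 falls short of 48951/13 but 7⁵ = 16807 reaches it, so n = 5.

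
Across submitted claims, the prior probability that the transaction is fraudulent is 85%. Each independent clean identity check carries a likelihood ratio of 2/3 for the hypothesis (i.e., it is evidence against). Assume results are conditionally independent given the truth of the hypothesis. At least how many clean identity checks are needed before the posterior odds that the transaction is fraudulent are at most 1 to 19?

12

Prior odds = 0.85/0.15 = 17/3.
Likelihood ratio per clean identity check = 2/3.
Target odds = 1/19.
Need (17/3) × (2/3)ⁿ ≤ 1/19, i.e. (2/3)ⁿ ≤ 3/323.
(2/3)¹¹ = 2048/177147 is still above 3/323 but (2/3)¹² = 4096/531441 is at or below it, so n = 12.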